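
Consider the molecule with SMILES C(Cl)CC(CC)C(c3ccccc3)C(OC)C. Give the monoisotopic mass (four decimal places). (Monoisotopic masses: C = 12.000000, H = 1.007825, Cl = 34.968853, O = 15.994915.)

Atom tally by fragment:
  ClCH2 → C:1 H:2 Cl:1
  CH2 → C:1 H:2
  CH(C2H5) → C:3 H:6
  CH(C6H5) → C:7 H:6
  CH(OCH3) → C:2 H:4 O:1
  CH3 → C:1 H:3
Element totals:
  C: 15
  H: 23
  Cl: 1
  O: 1
Molecular formula: C15H23ClO.
  M = 15(12.0) + 23(1.007825) + 34.968853 + 15.994915
    = 180.000000 + 23.179975 + 34.968853 + 15.994915 = 254.143743

254.1437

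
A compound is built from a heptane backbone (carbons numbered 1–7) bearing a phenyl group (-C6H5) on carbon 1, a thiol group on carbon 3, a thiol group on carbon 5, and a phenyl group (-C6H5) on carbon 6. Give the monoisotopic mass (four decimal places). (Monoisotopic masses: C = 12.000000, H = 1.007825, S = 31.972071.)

316.1319

Atom tally by fragment:
  C6H5CH2 → C:7 H:7
  CH2 → C:1 H:2
  CH(SH) → C:1 H:2 S:1
  CH2 → C:1 H:2
  CH(SH) → C:1 H:2 S:1
  CH(C6H5) → C:7 H:6
  CH3 → C:1 H:3
Element totals:
  C: 19
  H: 24
  S: 2
Molecular formula: C19H24S2.
  M = 19(12.0) + 24(1.007825) + 2(31.972071)
    = 228.000000 + 24.187800 + 63.944142 = 316.131942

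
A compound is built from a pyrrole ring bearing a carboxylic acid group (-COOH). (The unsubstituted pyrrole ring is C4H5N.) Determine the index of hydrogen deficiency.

4

Atom tally by fragment:
  pyrrole ring core → C:4 H:5 N:1
  (− 1 ring H displaced by substituents)
  + COOH → C:1 H:1 O:2
Element totals:
  C: 5
  H: 5
  N: 1
  O: 2
Molecular formula: C5H5NO2.
DoU = (2C + 2 + N − H − X) / 2 = (2·5 + 2 + 1 − 5 − 0) / 2 = 4.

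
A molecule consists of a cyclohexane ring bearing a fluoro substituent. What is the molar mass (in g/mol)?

Atom tally by fragment:
  cyclohexane ring core → C:6 H:12
  (− 1 ring H displaced by substituents)
  + F → F:1
Element totals:
  C: 6
  H: 11
  F: 1
Molecular formula: C6H11F.
  M = 6(12.011) + 11(1.008) + 18.998
    = 72.066 + 11.088 + 18.998 = 102.152

102.15 g/mol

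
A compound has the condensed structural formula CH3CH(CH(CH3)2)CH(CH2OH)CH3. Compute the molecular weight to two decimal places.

130.23 g/mol

Atom tally by fragment:
  CH3 → C:1 H:3
  CH(CH(CH3)2) → C:4 H:8
  CH(CH2OH) → C:2 H:4 O:1
  CH3 → C:1 H:3
Element totals:
  C: 8
  H: 18
  O: 1
Molecular formula: C8H18O.
  M = 8(12.011) + 18(1.008) + 15.999
    = 96.088 + 18.144 + 15.999 = 130.231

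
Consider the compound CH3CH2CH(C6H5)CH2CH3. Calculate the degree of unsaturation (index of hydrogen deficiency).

4

Atom tally by fragment:
  CH3 → C:1 H:3
  CH2 → C:1 H:2
  CH(C6H5) → C:7 H:6
  CH2 → C:1 H:2
  CH3 → C:1 H:3
Element totals:
  C: 11
  H: 16
Molecular formula: C11H16.
DoU = (2C + 2 + N − H − X) / 2 = (2·11 + 2 + 0 − 16 − 0) / 2 = 4.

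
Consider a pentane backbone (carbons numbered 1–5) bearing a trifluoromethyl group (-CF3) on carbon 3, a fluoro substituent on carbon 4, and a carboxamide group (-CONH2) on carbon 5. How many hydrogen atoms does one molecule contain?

11

Atom tally by fragment:
  CH3 → C:1 H:3
  CH2 → C:1 H:2
  CH(CF3) → C:2 H:1 F:3
  CH(F) → C:1 H:1 F:1
  CH2CONH2 → C:2 H:4 O:1 N:1
Element totals:
  C: 7
  H: 11
  F: 4
  N: 1
  O: 1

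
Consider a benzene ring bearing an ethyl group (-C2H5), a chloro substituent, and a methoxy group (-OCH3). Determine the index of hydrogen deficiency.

4

Atom tally by fragment:
  benzene ring core → C:6 H:6
  (− 3 ring H displaced by substituents)
  + C2H5 → C:2 H:5
  + Cl → Cl:1
  + OCH3 → C:1 H:3 O:1
Element totals:
  C: 9
  H: 11
  Cl: 1
  O: 1
Molecular formula: C9H11ClO.
DoU = (2C + 2 + N − H − X) / 2 = (2·9 + 2 + 0 − 11 − 1) / 2 = 4.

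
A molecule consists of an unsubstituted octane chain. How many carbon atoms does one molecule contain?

8

Atom tally by fragment:
  CH3 → C:1 H:3
  CH2 → C:1 H:2
  CH2 → C:1 H:2
  CH2 → C:1 H:2
  CH2 → C:1 H:2
  CH2 → C:1 H:2
  CH2 → C:1 H:2
  CH3 → C:1 H:3
Element totals:
  C: 8
  H: 18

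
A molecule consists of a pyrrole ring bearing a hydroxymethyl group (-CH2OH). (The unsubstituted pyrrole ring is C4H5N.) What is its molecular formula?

Atom tally by fragment:
  pyrrole ring core → C:4 H:5 N:1
  (− 1 ring H displaced by substituents)
  + CH2OH → C:1 H:3 O:1
Element totals:
  C: 5
  H: 7
  N: 1
  O: 1

C5H7NO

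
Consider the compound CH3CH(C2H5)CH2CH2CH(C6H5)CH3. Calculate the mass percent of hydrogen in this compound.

11.65%

Atom tally by fragment:
  CH3 → C:1 H:3
  CH(C2H5) → C:3 H:6
  CH2 → C:1 H:2
  CH2 → C:1 H:2
  CH(C6H5) → C:7 H:6
  CH3 → C:1 H:3
Element totals:
  C: 14
  H: 22
Molecular formula: C14H22.
Molar mass = 190.330 g/mol.
Mass from H: 22 × 1.008 = 22.176 g/mol.
%H = 22.176 / 190.330 × 100 = 11.65%.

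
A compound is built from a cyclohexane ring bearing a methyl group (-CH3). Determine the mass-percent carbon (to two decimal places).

Atom tally by fragment:
  cyclohexane ring core → C:6 H:12
  (− 1 ring H displaced by substituents)
  + CH3 → C:1 H:3
Element totals:
  C: 7
  H: 14
Molecular formula: C7H14.
Molar mass = 98.189 g/mol.
Mass from C: 7 × 12.011 = 84.077 g/mol.
%C = 84.077 / 98.189 × 100 = 85.63%.

85.63%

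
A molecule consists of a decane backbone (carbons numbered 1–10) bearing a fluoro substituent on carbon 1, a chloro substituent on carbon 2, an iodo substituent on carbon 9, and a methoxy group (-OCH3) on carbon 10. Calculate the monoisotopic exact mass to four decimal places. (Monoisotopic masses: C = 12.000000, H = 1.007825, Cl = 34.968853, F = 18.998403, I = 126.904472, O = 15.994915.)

Atom tally by fragment:
  FCH2 → C:1 H:2 F:1
  CH(Cl) → C:1 H:1 Cl:1
  CH2 → C:1 H:2
  CH2 → C:1 H:2
  CH2 → C:1 H:2
  CH2 → C:1 H:2
  CH2 → C:1 H:2
  CH2 → C:1 H:2
  CH(I) → C:1 H:1 I:1
  CH2OCH3 → C:2 H:5 O:1
Element totals:
  C: 11
  H: 21
  Cl: 1
  F: 1
  I: 1
  O: 1
Molecular formula: C11H21ClFIO.
  M = 11(12.0) + 21(1.007825) + 34.968853 + 18.998403 + 126.904472 + 15.994915
    = 132.000000 + 21.164325 + 34.968853 + 18.998403 + 126.904472 + 15.994915 = 350.030968

350.0310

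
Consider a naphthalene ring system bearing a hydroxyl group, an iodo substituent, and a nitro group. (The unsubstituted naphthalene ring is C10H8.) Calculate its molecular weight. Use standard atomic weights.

Atom tally by fragment:
  naphthalene ring system core → C:10 H:8
  (− 3 ring H displaced by substituents)
  + OH → O:1 H:1
  + I → I:1
  + NO2 → N:1 O:2
Element totals:
  C: 10
  H: 6
  I: 1
  N: 1
  O: 3
Molecular formula: C10H6INO3.
  M = 10(12.011) + 6(1.008) + 126.904 + 14.007 + 3(15.999)
    = 120.110 + 6.048 + 126.904 + 14.007 + 47.997 = 315.066

315.07 g/mol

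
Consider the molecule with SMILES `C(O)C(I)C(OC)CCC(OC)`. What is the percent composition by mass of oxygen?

16.66%

Atom tally by fragment:
  HOCH2 → C:1 H:3 O:1
  CH(I) → C:1 H:1 I:1
  CH(OCH3) → C:2 H:4 O:1
  CH2 → C:1 H:2
  CH2 → C:1 H:2
  CH2OCH3 → C:2 H:5 O:1
Element totals:
  C: 8
  H: 17
  I: 1
  O: 3
Molecular formula: C8H17IO3.
Molar mass = 288.125 g/mol.
Mass from O: 3 × 15.999 = 47.997 g/mol.
%O = 47.997 / 288.125 × 100 = 16.66%.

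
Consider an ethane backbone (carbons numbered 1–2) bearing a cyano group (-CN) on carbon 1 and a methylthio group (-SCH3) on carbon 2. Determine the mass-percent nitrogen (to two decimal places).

Atom tally by fragment:
  NCCH2 → C:2 H:2 N:1
  CH2SCH3 → C:2 H:5 S:1
Element totals:
  C: 4
  H: 7
  N: 1
  S: 1
Molecular formula: C4H7NS.
Molar mass = 101.167 g/mol.
Mass from N: 1 × 14.007 = 14.007 g/mol.
%N = 14.007 / 101.167 × 100 = 13.85%.

13.85%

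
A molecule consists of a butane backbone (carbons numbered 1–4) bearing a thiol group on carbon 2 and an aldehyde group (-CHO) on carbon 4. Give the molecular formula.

Atom tally by fragment:
  CH3 → C:1 H:3
  CH(SH) → C:1 H:2 S:1
  CH2 → C:1 H:2
  CH2CHO → C:2 H:3 O:1
Element totals:
  C: 5
  H: 10
  O: 1
  S: 1

C5H10OS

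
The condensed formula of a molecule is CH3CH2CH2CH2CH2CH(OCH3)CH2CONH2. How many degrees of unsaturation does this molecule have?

1

Atom tally by fragment:
  CH3 → C:1 H:3
  CH2 → C:1 H:2
  CH2 → C:1 H:2
  CH2 → C:1 H:2
  CH2 → C:1 H:2
  CH(OCH3) → C:2 H:4 O:1
  CH2CONH2 → C:2 H:4 O:1 N:1
Element totals:
  C: 9
  H: 19
  N: 1
  O: 2
Molecular formula: C9H19NO2.
DoU = (2C + 2 + N − H − X) / 2 = (2·9 + 2 + 1 − 19 − 0) / 2 = 1.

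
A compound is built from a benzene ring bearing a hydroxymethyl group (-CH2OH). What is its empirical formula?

Atom tally by fragment:
  benzene ring core → C:6 H:6
  (− 1 ring H displaced by substituents)
  + CH2OH → C:1 H:3 O:1
Element totals:
  C: 7
  H: 8
  O: 1
Molecular formula: C7H8O.
gcd of subscripts (7, 8, 1) = 1, so the empirical formula equals the molecular formula.

C7H8O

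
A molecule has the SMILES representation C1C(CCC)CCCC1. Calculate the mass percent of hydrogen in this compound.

Atom tally by fragment:
  cyclohexane ring core → C:6 H:12
  (− 1 ring H displaced by substituents)
  + CH2CH2CH3 → C:3 H:7
Element totals:
  C: 9
  H: 18
Molecular formula: C9H18.
Molar mass = 126.243 g/mol.
Mass from H: 18 × 1.008 = 18.144 g/mol.
%H = 18.144 / 126.243 × 100 = 14.37%.

14.37%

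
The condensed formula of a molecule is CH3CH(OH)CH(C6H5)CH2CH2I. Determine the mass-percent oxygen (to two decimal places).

5.51%

Atom tally by fragment:
  CH3 → C:1 H:3
  CH(OH) → C:1 H:2 O:1
  CH(C6H5) → C:7 H:6
  CH2 → C:1 H:2
  CH2I → C:1 H:2 I:1
Element totals:
  C: 11
  H: 15
  I: 1
  O: 1
Molecular formula: C11H15IO.
Molar mass = 290.144 g/mol.
Mass from O: 1 × 15.999 = 15.999 g/mol.
%O = 15.999 / 290.144 × 100 = 5.51%.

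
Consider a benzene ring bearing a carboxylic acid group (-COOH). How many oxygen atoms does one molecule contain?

Atom tally by fragment:
  benzene ring core → C:6 H:6
  (− 1 ring H displaced by substituents)
  + COOH → C:1 H:1 O:2
Element totals:
  C: 7
  H: 6
  O: 2

2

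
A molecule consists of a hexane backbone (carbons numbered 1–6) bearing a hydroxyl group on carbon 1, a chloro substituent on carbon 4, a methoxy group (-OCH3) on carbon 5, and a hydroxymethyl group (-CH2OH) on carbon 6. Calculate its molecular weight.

196.67 g/mol

Atom tally by fragment:
  HOCH2 → C:1 H:3 O:1
  CH2 → C:1 H:2
  CH2 → C:1 H:2
  CH(Cl) → C:1 H:1 Cl:1
  CH(OCH3) → C:2 H:4 O:1
  CH2CH2OH → C:2 H:5 O:1
Element totals:
  C: 8
  H: 17
  Cl: 1
  O: 3
Molecular formula: C8H17ClO3.
  M = 8(12.011) + 17(1.008) + 35.45 + 3(15.999)
    = 96.088 + 17.136 + 35.450 + 47.997 = 196.671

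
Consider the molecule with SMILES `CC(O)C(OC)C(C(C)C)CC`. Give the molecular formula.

C10H22O2

Atom tally by fragment:
  CH3 → C:1 H:3
  CH(OH) → C:1 H:2 O:1
  CH(OCH3) → C:2 H:4 O:1
  CH(CH(CH3)2) → C:4 H:8
  CH2 → C:1 H:2
  CH3 → C:1 H:3
Element totals:
  C: 10
  H: 22
  O: 2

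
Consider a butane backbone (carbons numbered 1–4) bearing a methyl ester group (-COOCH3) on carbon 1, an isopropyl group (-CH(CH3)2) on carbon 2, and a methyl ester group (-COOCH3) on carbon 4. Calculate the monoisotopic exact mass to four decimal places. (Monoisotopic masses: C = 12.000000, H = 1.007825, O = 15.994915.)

216.1362

Atom tally by fragment:
  CH3OOCCH2 → C:3 H:5 O:2
  CH(CH(CH3)2) → C:4 H:8
  CH2 → C:1 H:2
  CH2COOCH3 → C:3 H:5 O:2
Element totals:
  C: 11
  H: 20
  O: 4
Molecular formula: C11H20O4.
  M = 11(12.0) + 20(1.007825) + 4(15.994915)
    = 132.000000 + 20.156500 + 63.979660 = 216.136160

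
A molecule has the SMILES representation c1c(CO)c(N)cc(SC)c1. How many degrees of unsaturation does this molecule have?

Atom tally by fragment:
  benzene ring core → C:6 H:6
  (− 3 ring H displaced by substituents)
  + CH2OH → C:1 H:3 O:1
  + NH2 → N:1 H:2
  + SCH3 → C:1 H:3 S:1
Element totals:
  C: 8
  H: 11
  N: 1
  O: 1
  S: 1
Molecular formula: C8H11NOS.
DoU = (2C + 2 + N − H − X) / 2 = (2·8 + 2 + 1 − 11 − 0) / 2 = 4.

4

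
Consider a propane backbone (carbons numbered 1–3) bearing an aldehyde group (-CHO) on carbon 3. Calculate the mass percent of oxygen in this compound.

22.19%

Atom tally by fragment:
  CH3 → C:1 H:3
  CH2 → C:1 H:2
  CH2CHO → C:2 H:3 O:1
Element totals:
  C: 4
  H: 8
  O: 1
Molecular formula: C4H8O.
Molar mass = 72.107 g/mol.
Mass from O: 1 × 15.999 = 15.999 g/mol.
%O = 15.999 / 72.107 × 100 = 22.19%.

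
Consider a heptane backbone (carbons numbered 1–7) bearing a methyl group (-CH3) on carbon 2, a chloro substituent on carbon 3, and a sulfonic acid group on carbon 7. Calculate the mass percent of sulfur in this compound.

14.02%

Atom tally by fragment:
  CH3 → C:1 H:3
  CH(CH3) → C:2 H:4
  CH(Cl) → C:1 H:1 Cl:1
  CH2 → C:1 H:2
  CH2 → C:1 H:2
  CH2 → C:1 H:2
  CH2SO3H → C:1 H:3 S:1 O:3
Element totals:
  C: 8
  H: 17
  Cl: 1
  O: 3
  S: 1
Molecular formula: C8H17ClO3S.
Molar mass = 228.731 g/mol.
Mass from S: 1 × 32.06 = 32.060 g/mol.
%S = 32.060 / 228.731 × 100 = 14.02%.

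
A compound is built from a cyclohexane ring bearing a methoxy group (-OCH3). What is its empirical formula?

C7H14O

Atom tally by fragment:
  cyclohexane ring core → C:6 H:12
  (− 1 ring H displaced by substituents)
  + OCH3 → C:1 H:3 O:1
Element totals:
  C: 7
  H: 14
  O: 1
Molecular formula: C7H14O.
gcd of subscripts (7, 14, 1) = 1, so the empirical formula equals the molecular formula.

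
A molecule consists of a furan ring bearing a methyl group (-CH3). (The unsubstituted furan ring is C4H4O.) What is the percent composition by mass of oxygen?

19.49%

Atom tally by fragment:
  furan ring core → C:4 H:4 O:1
  (− 1 ring H displaced by substituents)
  + CH3 → C:1 H:3
Element totals:
  C: 5
  H: 6
  O: 1
Molecular formula: C5H6O.
Molar mass = 82.102 g/mol.
Mass from O: 1 × 15.999 = 15.999 g/mol.
%O = 15.999 / 82.102 × 100 = 19.49%.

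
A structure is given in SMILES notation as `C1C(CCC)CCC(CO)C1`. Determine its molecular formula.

C10H20O

Atom tally by fragment:
  cyclohexane ring core → C:6 H:12
  (− 2 ring H displaced by substituents)
  + CH2CH2CH3 → C:3 H:7
  + CH2OH → C:1 H:3 O:1
Element totals:
  C: 10
  H: 20
  O: 1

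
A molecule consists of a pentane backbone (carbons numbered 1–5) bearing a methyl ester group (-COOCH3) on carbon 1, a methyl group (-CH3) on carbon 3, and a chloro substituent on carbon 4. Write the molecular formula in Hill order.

C8H15ClO2

Atom tally by fragment:
  CH3OOCCH2 → C:3 H:5 O:2
  CH2 → C:1 H:2
  CH(CH3) → C:2 H:4
  CH(Cl) → C:1 H:1 Cl:1
  CH3 → C:1 H:3
Element totals:
  C: 8
  H: 15
  Cl: 1
  O: 2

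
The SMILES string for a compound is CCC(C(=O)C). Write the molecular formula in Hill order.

Atom tally by fragment:
  CH3 → C:1 H:3
  CH2 → C:1 H:2
  CH2COCH3 → C:3 H:5 O:1
Element totals:
  C: 5
  H: 10
  O: 1

C5H10O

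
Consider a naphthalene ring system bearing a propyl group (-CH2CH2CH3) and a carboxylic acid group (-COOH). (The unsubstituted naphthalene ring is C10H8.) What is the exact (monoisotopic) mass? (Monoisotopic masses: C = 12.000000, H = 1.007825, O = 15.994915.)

214.0994

Atom tally by fragment:
  naphthalene ring system core → C:10 H:8
  (− 2 ring H displaced by substituents)
  + CH2CH2CH3 → C:3 H:7
  + COOH → C:1 H:1 O:2
Element totals:
  C: 14
  H: 14
  O: 2
Molecular formula: C14H14O2.
  M = 14(12.0) + 14(1.007825) + 2(15.994915)
    = 168.000000 + 14.109550 + 31.989830 = 214.099380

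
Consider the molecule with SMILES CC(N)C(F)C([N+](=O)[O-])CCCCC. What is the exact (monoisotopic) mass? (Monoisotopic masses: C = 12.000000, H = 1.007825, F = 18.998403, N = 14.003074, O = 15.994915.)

206.1431

Atom tally by fragment:
  CH3 → C:1 H:3
  CH(NH2) → C:1 H:3 N:1
  CH(F) → C:1 H:1 F:1
  CH(NO2) → C:1 H:1 N:1 O:2
  CH2 → C:1 H:2
  CH2 → C:1 H:2
  CH2 → C:1 H:2
  CH2 → C:1 H:2
  CH3 → C:1 H:3
Element totals:
  C: 9
  H: 19
  F: 1
  N: 2
  O: 2
Molecular formula: C9H19FN2O2.
  M = 9(12.0) + 19(1.007825) + 18.998403 + 2(14.003074) + 2(15.994915)
    = 108.000000 + 19.148675 + 18.998403 + 28.006148 + 31.989830 = 206.143056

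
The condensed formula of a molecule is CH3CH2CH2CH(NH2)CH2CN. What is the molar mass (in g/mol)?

112.18 g/mol

Atom tally by fragment:
  CH3 → C:1 H:3
  CH2 → C:1 H:2
  CH2 → C:1 H:2
  CH(NH2) → C:1 H:3 N:1
  CH2CN → C:2 H:2 N:1
Element totals:
  C: 6
  H: 12
  N: 2
Molecular formula: C6H12N2.
  M = 6(12.011) + 12(1.008) + 2(14.007)
    = 72.066 + 12.096 + 28.014 = 112.176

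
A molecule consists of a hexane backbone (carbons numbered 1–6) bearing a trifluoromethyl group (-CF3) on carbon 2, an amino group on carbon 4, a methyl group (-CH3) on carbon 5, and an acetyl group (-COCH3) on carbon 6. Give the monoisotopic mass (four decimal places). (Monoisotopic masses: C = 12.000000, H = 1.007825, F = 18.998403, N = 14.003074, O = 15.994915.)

225.1340

Atom tally by fragment:
  CH3 → C:1 H:3
  CH(CF3) → C:2 H:1 F:3
  CH2 → C:1 H:2
  CH(NH2) → C:1 H:3 N:1
  CH(CH3) → C:2 H:4
  CH2COCH3 → C:3 H:5 O:1
Element totals:
  C: 10
  H: 18
  F: 3
  N: 1
  O: 1
Molecular formula: C10H18F3NO.
  M = 10(12.0) + 18(1.007825) + 3(18.998403) + 14.003074 + 15.994915
    = 120.000000 + 18.140850 + 56.995209 + 14.003074 + 15.994915 = 225.134048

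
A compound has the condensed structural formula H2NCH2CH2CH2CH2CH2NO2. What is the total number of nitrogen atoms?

2

Element totals:
  C: 5
  H: 12
  N: 2
  O: 2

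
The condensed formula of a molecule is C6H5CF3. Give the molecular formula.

C7H5F3

Atom tally by fragment:
  benzene ring core → C:6 H:6
  (− 1 ring H displaced by substituents)
  + CF3 → C:1 F:3
Element totals:
  C: 7
  H: 5
  F: 3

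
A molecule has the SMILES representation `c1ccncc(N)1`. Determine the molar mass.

94.12 g/mol

Atom tally by fragment:
  pyridine ring core → C:5 H:5 N:1
  (− 1 ring H displaced by substituents)
  + NH2 → N:1 H:2
Element totals:
  C: 5
  H: 6
  N: 2
Molecular formula: C5H6N2.
  M = 5(12.011) + 6(1.008) + 2(14.007)
    = 60.055 + 6.048 + 28.014 = 94.117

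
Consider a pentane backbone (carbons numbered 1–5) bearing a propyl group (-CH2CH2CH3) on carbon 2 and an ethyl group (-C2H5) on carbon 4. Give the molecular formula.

Atom tally by fragment:
  CH3 → C:1 H:3
  CH(CH2CH2CH3) → C:4 H:8
  CH2 → C:1 H:2
  CH(C2H5) → C:3 H:6
  CH3 → C:1 H:3
Element totals:
  C: 10
  H: 22

C10H22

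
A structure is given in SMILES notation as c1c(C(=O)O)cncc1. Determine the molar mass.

Atom tally by fragment:
  pyridine ring core → C:5 H:5 N:1
  (− 1 ring H displaced by substituents)
  + COOH → C:1 H:1 O:2
Element totals:
  C: 6
  H: 5
  N: 1
  O: 2
Molecular formula: C6H5NO2.
  M = 6(12.011) + 5(1.008) + 14.007 + 2(15.999)
    = 72.066 + 5.040 + 14.007 + 31.998 = 123.111

123.11 g/mol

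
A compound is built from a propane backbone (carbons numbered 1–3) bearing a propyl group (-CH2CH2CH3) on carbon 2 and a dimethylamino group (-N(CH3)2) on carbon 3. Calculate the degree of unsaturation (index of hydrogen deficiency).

Atom tally by fragment:
  CH3 → C:1 H:3
  CH(CH2CH2CH3) → C:4 H:8
  CH2N(CH3)2 → C:3 H:8 N:1
Element totals:
  C: 8
  H: 19
  N: 1
Molecular formula: C8H19N.
DoU = (2C + 2 + N − H − X) / 2 = (2·8 + 2 + 1 − 19 − 0) / 2 = 0.

0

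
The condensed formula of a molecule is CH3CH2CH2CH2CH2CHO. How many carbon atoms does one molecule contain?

Atom tally by fragment:
  CH3 → C:1 H:3
  CH2 → C:1 H:2
  CH2 → C:1 H:2
  CH2 → C:1 H:2
  CH2CHO → C:2 H:3 O:1
Element totals:
  C: 6
  H: 12
  O: 1

6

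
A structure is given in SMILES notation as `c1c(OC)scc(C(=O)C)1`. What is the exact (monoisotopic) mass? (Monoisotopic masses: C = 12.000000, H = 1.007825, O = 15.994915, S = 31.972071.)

Atom tally by fragment:
  thiophene ring core → C:4 H:4 S:1
  (− 2 ring H displaced by substituents)
  + OCH3 → C:1 H:3 O:1
  + COCH3 → C:2 H:3 O:1
Element totals:
  C: 7
  H: 8
  O: 2
  S: 1
Molecular formula: C7H8O2S.
  M = 7(12.0) + 8(1.007825) + 2(15.994915) + 31.972071
    = 84.000000 + 8.062600 + 31.989830 + 31.972071 = 156.024501

156.0245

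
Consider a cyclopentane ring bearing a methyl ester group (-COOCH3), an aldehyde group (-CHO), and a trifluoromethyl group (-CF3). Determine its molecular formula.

Atom tally by fragment:
  cyclopentane ring core → C:5 H:10
  (− 3 ring H displaced by substituents)
  + COOCH3 → C:2 H:3 O:2
  + CHO → C:1 H:1 O:1
  + CF3 → C:1 F:3
Element totals:
  C: 9
  H: 11
  F: 3
  O: 3

C9H11F3O3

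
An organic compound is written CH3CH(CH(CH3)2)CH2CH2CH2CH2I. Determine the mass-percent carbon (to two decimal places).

42.53%

Element totals:
  C: 9
  H: 19
  I: 1
Molecular formula: C9H19I.
Molar mass = 254.155 g/mol.
Mass from C: 9 × 12.011 = 108.099 g/mol.
%C = 108.099 / 254.155 × 100 = 42.53%.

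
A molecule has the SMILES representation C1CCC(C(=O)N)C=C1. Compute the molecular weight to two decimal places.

125.17 g/mol

Atom tally by fragment:
  cyclohexene ring core → C:6 H:10
  (− 1 ring H displaced by substituents)
  + CONH2 → C:1 H:2 O:1 N:1
Element totals:
  C: 7
  H: 11
  N: 1
  O: 1
Molecular formula: C7H11NO.
  M = 7(12.011) + 11(1.008) + 14.007 + 15.999
    = 84.077 + 11.088 + 14.007 + 15.999 = 125.171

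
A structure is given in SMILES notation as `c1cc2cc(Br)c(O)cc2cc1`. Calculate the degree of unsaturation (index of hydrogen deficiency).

7

Atom tally by fragment:
  naphthalene ring system core → C:10 H:8
  (− 2 ring H displaced by substituents)
  + Br → Br:1
  + OH → O:1 H:1
Element totals:
  C: 10
  H: 7
  Br: 1
  O: 1
Molecular formula: C10H7BrO.
DoU = (2C + 2 + N − H − X) / 2 = (2·10 + 2 + 0 − 7 − 1) / 2 = 7.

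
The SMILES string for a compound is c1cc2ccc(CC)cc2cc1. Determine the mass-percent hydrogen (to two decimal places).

7.74%

Atom tally by fragment:
  naphthalene ring system core → C:10 H:8
  (− 1 ring H displaced by substituents)
  + C2H5 → C:2 H:5
Element totals:
  C: 12
  H: 12
Molecular formula: C12H12.
Molar mass = 156.228 g/mol.
Mass from H: 12 × 1.008 = 12.096 g/mol.
%H = 12.096 / 156.228 × 100 = 7.74%.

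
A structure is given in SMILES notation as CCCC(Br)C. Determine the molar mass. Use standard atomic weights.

Atom tally by fragment:
  CH3 → C:1 H:3
  CH2 → C:1 H:2
  CH2 → C:1 H:2
  CH(Br) → C:1 H:1 Br:1
  CH3 → C:1 H:3
Element totals:
  C: 5
  H: 11
  Br: 1
Molecular formula: C5H11Br.
  M = 5(12.011) + 11(1.008) + 79.904
    = 60.055 + 11.088 + 79.904 = 151.047

151.05 g/mol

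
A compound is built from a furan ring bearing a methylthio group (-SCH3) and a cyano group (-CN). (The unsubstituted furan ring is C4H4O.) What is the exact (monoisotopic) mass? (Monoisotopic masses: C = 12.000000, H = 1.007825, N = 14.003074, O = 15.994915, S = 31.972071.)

139.0092

Atom tally by fragment:
  furan ring core → C:4 H:4 O:1
  (− 2 ring H displaced by substituents)
  + SCH3 → C:1 H:3 S:1
  + CN → C:1 N:1
Element totals:
  C: 6
  H: 5
  N: 1
  O: 1
  S: 1
Molecular formula: C6H5NOS.
  M = 6(12.0) + 5(1.007825) + 14.003074 + 15.994915 + 31.972071
    = 72.000000 + 5.039125 + 14.003074 + 15.994915 + 31.972071 = 139.009185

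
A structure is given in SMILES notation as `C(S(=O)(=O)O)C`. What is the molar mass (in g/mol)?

Atom tally by fragment:
  HO3SCH2 → C:1 H:3 S:1 O:3
  CH3 → C:1 H:3
Element totals:
  C: 2
  H: 6
  O: 3
  S: 1
Molecular formula: C2H6O3S.
  M = 2(12.011) + 6(1.008) + 3(15.999) + 32.06
    = 24.022 + 6.048 + 47.997 + 32.060 = 110.127

110.13 g/mol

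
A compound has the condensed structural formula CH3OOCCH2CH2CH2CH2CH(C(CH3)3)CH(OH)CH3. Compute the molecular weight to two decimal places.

230.35 g/mol

Atom tally by fragment:
  CH3OOCCH2 → C:3 H:5 O:2
  CH2 → C:1 H:2
  CH2 → C:1 H:2
  CH2 → C:1 H:2
  CH(C(CH3)3) → C:5 H:10
  CH(OH) → C:1 H:2 O:1
  CH3 → C:1 H:3
Element totals:
  C: 13
  H: 26
  O: 3
Molecular formula: C13H26O3.
  M = 13(12.011) + 26(1.008) + 3(15.999)
    = 156.143 + 26.208 + 47.997 = 230.348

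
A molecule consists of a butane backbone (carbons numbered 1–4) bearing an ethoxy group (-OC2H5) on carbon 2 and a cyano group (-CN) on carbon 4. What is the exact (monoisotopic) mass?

Atom tally by fragment:
  CH3 → C:1 H:3
  CH(OC2H5) → C:3 H:6 O:1
  CH2 → C:1 H:2
  CH2CN → C:2 H:2 N:1
Element totals:
  C: 7
  H: 13
  N: 1
  O: 1
Molecular formula: C7H13NO.
  M = 7(12.0) + 13(1.007825) + 14.003074 + 15.994915
    = 84.000000 + 13.101725 + 14.003074 + 15.994915 = 127.099714

127.0997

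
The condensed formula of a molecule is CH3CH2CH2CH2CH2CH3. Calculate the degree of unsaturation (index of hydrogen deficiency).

0

Element totals:
  C: 6
  H: 14
Molecular formula: C6H14.
DoU = (2C + 2 + N − H − X) / 2 = (2·6 + 2 + 0 − 14 − 0) / 2 = 0.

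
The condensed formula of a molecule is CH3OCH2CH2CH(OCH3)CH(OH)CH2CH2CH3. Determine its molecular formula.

Element totals:
  C: 9
  H: 20
  O: 3

C9H20O3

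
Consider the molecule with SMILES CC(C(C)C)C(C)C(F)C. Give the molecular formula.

Atom tally by fragment:
  CH3 → C:1 H:3
  CH(CH(CH3)2) → C:4 H:8
  CH(CH3) → C:2 H:4
  CH(F) → C:1 H:1 F:1
  CH3 → C:1 H:3
Element totals:
  C: 9
  H: 19
  F: 1

C9H19F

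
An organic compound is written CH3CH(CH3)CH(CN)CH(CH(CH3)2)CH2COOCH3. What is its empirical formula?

C12H21NO2

Atom tally by fragment:
  CH3 → C:1 H:3
  CH(CH3) → C:2 H:4
  CH(CN) → C:2 H:1 N:1
  CH(CH(CH3)2) → C:4 H:8
  CH2COOCH3 → C:3 H:5 O:2
Element totals:
  C: 12
  H: 21
  N: 1
  O: 2
Molecular formula: C12H21NO2.
gcd of subscripts (12, 21, 1, 2) = 1, so the empirical formula equals the molecular formula.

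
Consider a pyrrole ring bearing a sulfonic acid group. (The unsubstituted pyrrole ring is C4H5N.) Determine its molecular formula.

Atom tally by fragment:
  pyrrole ring core → C:4 H:5 N:1
  (− 1 ring H displaced by substituents)
  + SO3H → S:1 O:3 H:1
Element totals:
  C: 4
  H: 5
  N: 1
  O: 3
  S: 1

C4H5NO3S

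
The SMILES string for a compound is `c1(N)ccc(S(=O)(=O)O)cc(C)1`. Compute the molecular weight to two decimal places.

187.21 g/mol

Atom tally by fragment:
  benzene ring core → C:6 H:6
  (− 3 ring H displaced by substituents)
  + NH2 → N:1 H:2
  + SO3H → S:1 O:3 H:1
  + CH3 → C:1 H:3
Element totals:
  C: 7
  H: 9
  N: 1
  O: 3
  S: 1
Molecular formula: C7H9NO3S.
  M = 7(12.011) + 9(1.008) + 14.007 + 3(15.999) + 32.06
    = 84.077 + 9.072 + 14.007 + 47.997 + 32.060 = 187.213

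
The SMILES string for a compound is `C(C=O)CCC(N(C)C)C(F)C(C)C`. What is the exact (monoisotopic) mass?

Atom tally by fragment:
  OHCCH2 → C:2 H:3 O:1
  CH2 → C:1 H:2
  CH2 → C:1 H:2
  CH(N(CH3)2) → C:3 H:7 N:1
  CH(F) → C:1 H:1 F:1
  CH(CH3) → C:2 H:4
  CH3 → C:1 H:3
Element totals:
  C: 11
  H: 22
  F: 1
  N: 1
  O: 1
Molecular formula: C11H22FNO.
  M = 11(12.0) + 22(1.007825) + 18.998403 + 14.003074 + 15.994915
    = 132.000000 + 22.172150 + 18.998403 + 14.003074 + 15.994915 = 203.168542

203.1685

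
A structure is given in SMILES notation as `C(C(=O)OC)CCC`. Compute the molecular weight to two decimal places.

Atom tally by fragment:
  CH3OOCCH2 → C:3 H:5 O:2
  CH2 → C:1 H:2
  CH2 → C:1 H:2
  CH3 → C:1 H:3
Element totals:
  C: 6
  H: 12
  O: 2
Molecular formula: C6H12O2.
  M = 6(12.011) + 12(1.008) + 2(15.999)
    = 72.066 + 12.096 + 31.998 = 116.160

116.16 g/mol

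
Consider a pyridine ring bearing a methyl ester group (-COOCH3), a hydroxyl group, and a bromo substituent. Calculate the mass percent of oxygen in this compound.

Atom tally by fragment:
  pyridine ring core → C:5 H:5 N:1
  (− 3 ring H displaced by substituents)
  + COOCH3 → C:2 H:3 O:2
  + OH → O:1 H:1
  + Br → Br:1
Element totals:
  C: 7
  H: 6
  Br: 1
  N: 1
  O: 3
Molecular formula: C7H6BrNO3.
Molar mass = 232.033 g/mol.
Mass from O: 3 × 15.999 = 47.997 g/mol.
%O = 47.997 / 232.033 × 100 = 20.69%.

20.69%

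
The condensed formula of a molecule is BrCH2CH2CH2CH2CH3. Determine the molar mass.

151.05 g/mol

Element totals:
  C: 5
  H: 11
  Br: 1
Molecular formula: C5H11Br.
  M = 5(12.011) + 11(1.008) + 79.904
    = 60.055 + 11.088 + 79.904 = 151.047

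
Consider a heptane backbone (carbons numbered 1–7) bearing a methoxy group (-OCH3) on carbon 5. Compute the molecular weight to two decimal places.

130.23 g/mol

Atom tally by fragment:
  CH3 → C:1 H:3
  CH2 → C:1 H:2
  CH2 → C:1 H:2
  CH2 → C:1 H:2
  CH(OCH3) → C:2 H:4 O:1
  CH2 → C:1 H:2
  CH3 → C:1 H:3
Element totals:
  C: 8
  H: 18
  O: 1
Molecular formula: C8H18O.
  M = 8(12.011) + 18(1.008) + 15.999
    = 96.088 + 18.144 + 15.999 = 130.231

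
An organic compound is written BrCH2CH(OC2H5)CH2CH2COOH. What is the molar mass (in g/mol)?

225.08 g/mol

Atom tally by fragment:
  BrCH2 → C:1 H:2 Br:1
  CH(OC2H5) → C:3 H:6 O:1
  CH2 → C:1 H:2
  CH2COOH → C:2 H:3 O:2
Element totals:
  C: 7
  H: 13
  Br: 1
  O: 3
Molecular formula: C7H13BrO3.
  M = 7(12.011) + 13(1.008) + 79.904 + 3(15.999)
    = 84.077 + 13.104 + 79.904 + 47.997 = 225.082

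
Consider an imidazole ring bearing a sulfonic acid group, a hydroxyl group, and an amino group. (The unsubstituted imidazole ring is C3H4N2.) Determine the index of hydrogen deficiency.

3

Atom tally by fragment:
  imidazole ring core → C:3 H:4 N:2
  (− 3 ring H displaced by substituents)
  + SO3H → S:1 O:3 H:1
  + OH → O:1 H:1
  + NH2 → N:1 H:2
Element totals:
  C: 3
  H: 5
  N: 3
  O: 4
  S: 1
Molecular formula: C3H5N3O4S.
DoU = (2C + 2 + N − H − X) / 2 = (2·3 + 2 + 3 − 5 − 0) / 2 = 3.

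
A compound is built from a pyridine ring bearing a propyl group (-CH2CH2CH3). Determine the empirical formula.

C8H11N

Atom tally by fragment:
  pyridine ring core → C:5 H:5 N:1
  (− 1 ring H displaced by substituents)
  + CH2CH2CH3 → C:3 H:7
Element totals:
  C: 8
  H: 11
  N: 1
Molecular formula: C8H11N.
gcd of subscripts (8, 11, 1) = 1, so the empirical formula equals the molecular formula.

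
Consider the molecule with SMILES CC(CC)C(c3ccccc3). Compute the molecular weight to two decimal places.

148.25 g/mol

Atom tally by fragment:
  CH3 → C:1 H:3
  CH(C2H5) → C:3 H:6
  CH2C6H5 → C:7 H:7
Element totals:
  C: 11
  H: 16
Molecular formula: C11H16.
  M = 11(12.011) + 16(1.008)
    = 132.121 + 16.128 = 148.249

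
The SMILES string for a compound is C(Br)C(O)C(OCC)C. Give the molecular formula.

C6H13BrO2

Atom tally by fragment:
  BrCH2 → C:1 H:2 Br:1
  CH(OH) → C:1 H:2 O:1
  CH(OC2H5) → C:3 H:6 O:1
  CH3 → C:1 H:3
Element totals:
  C: 6
  H: 13
  Br: 1
  O: 2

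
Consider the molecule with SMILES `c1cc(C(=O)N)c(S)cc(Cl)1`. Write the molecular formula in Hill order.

C7H6ClNOS

Atom tally by fragment:
  benzene ring core → C:6 H:6
  (− 3 ring H displaced by substituents)
  + CONH2 → C:1 H:2 O:1 N:1
  + SH → S:1 H:1
  + Cl → Cl:1
Element totals:
  C: 7
  H: 6
  Cl: 1
  N: 1
  O: 1
  S: 1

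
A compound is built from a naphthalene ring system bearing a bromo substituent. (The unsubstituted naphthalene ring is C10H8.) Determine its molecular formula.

C10H7Br

Atom tally by fragment:
  naphthalene ring system core → C:10 H:8
  (− 1 ring H displaced by substituents)
  + Br → Br:1
Element totals:
  C: 10
  H: 7
  Br: 1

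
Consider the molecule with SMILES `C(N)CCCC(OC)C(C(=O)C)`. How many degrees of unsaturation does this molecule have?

1

Atom tally by fragment:
  H2NCH2 → C:1 H:4 N:1
  CH2 → C:1 H:2
  CH2 → C:1 H:2
  CH2 → C:1 H:2
  CH(OCH3) → C:2 H:4 O:1
  CH2COCH3 → C:3 H:5 O:1
Element totals:
  C: 9
  H: 19
  N: 1
  O: 2
Molecular formula: C9H19NO2.
DoU = (2C + 2 + N − H − X) / 2 = (2·9 + 2 + 1 − 19 − 0) / 2 = 1.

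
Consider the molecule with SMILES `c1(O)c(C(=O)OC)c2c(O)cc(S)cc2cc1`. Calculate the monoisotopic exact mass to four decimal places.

250.0300

Atom tally by fragment:
  naphthalene ring system core → C:10 H:8
  (− 4 ring H displaced by substituents)
  + OH → O:1 H:1
  + COOCH3 → C:2 H:3 O:2
  + OH → O:1 H:1
  + SH → S:1 H:1
Element totals:
  C: 12
  H: 10
  O: 4
  S: 1
Molecular formula: C12H10O4S.
  M = 12(12.0) + 10(1.007825) + 4(15.994915) + 31.972071
    = 144.000000 + 10.078250 + 63.979660 + 31.972071 = 250.029981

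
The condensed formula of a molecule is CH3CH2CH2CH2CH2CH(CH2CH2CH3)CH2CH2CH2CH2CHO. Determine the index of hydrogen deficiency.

Atom tally by fragment:
  CH3 → C:1 H:3
  CH2 → C:1 H:2
  CH2 → C:1 H:2
  CH2 → C:1 H:2
  CH2 → C:1 H:2
  CH(CH2CH2CH3) → C:4 H:8
  CH2 → C:1 H:2
  CH2 → C:1 H:2
  CH2 → C:1 H:2
  CH2CHO → C:2 H:3 O:1
Element totals:
  C: 14
  H: 28
  O: 1
Molecular formula: C14H28O.
DoU = (2C + 2 + N − H − X) / 2 = (2·14 + 2 + 0 − 28 − 0) / 2 = 1.

1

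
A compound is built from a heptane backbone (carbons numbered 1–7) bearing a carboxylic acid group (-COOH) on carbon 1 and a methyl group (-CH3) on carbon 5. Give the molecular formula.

Atom tally by fragment:
  HOOCCH2 → C:2 H:3 O:2
  CH2 → C:1 H:2
  CH2 → C:1 H:2
  CH2 → C:1 H:2
  CH(CH3) → C:2 H:4
  CH2 → C:1 H:2
  CH3 → C:1 H:3
Element totals:
  C: 9
  H: 18
  O: 2

C9H18O2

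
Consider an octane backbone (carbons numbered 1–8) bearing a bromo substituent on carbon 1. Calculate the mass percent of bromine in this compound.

Atom tally by fragment:
  BrCH2 → C:1 H:2 Br:1
  CH2 → C:1 H:2
  CH2 → C:1 H:2
  CH2 → C:1 H:2
  CH2 → C:1 H:2
  CH2 → C:1 H:2
  CH2 → C:1 H:2
  CH3 → C:1 H:3
Element totals:
  C: 8
  H: 17
  Br: 1
Molecular formula: C8H17Br.
Molar mass = 193.128 g/mol.
Mass from Br: 1 × 79.904 = 79.904 g/mol.
%Br = 79.904 / 193.128 × 100 = 41.37%.

41.37%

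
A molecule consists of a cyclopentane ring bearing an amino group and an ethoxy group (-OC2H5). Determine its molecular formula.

C7H15NO

Atom tally by fragment:
  cyclopentane ring core → C:5 H:10
  (− 2 ring H displaced by substituents)
  + NH2 → N:1 H:2
  + OC2H5 → C:2 H:5 O:1
Element totals:
  C: 7
  H: 15
  N: 1
  O: 1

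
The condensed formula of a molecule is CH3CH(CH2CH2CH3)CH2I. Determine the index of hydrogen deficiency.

0

Atom tally by fragment:
  CH3 → C:1 H:3
  CH(CH2CH2CH3) → C:4 H:8
  CH2I → C:1 H:2 I:1
Element totals:
  C: 6
  H: 13
  I: 1
Molecular formula: C6H13I.
DoU = (2C + 2 + N − H − X) / 2 = (2·6 + 2 + 0 − 13 − 1) / 2 = 0.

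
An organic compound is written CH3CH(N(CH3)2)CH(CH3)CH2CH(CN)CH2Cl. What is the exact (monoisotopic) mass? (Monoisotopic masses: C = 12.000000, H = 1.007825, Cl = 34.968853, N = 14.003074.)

202.1237

Element totals:
  C: 10
  H: 19
  Cl: 1
  N: 2
Molecular formula: C10H19ClN2.
  M = 10(12.0) + 19(1.007825) + 34.968853 + 2(14.003074)
    = 120.000000 + 19.148675 + 34.968853 + 28.006148 = 202.123676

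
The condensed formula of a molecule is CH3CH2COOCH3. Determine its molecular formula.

Element totals:
  C: 4
  H: 8
  O: 2

C4H8O2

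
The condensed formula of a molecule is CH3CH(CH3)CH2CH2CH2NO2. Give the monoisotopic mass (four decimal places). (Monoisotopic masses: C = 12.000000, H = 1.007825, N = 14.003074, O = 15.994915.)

Atom tally by fragment:
  CH3 → C:1 H:3
  CH(CH3) → C:2 H:4
  CH2 → C:1 H:2
  CH2 → C:1 H:2
  CH2NO2 → C:1 H:2 N:1 O:2
Element totals:
  C: 6
  H: 13
  N: 1
  O: 2
Molecular formula: C6H13NO2.
  M = 6(12.0) + 13(1.007825) + 14.003074 + 2(15.994915)
    = 72.000000 + 13.101725 + 14.003074 + 31.989830 = 131.094629

131.0946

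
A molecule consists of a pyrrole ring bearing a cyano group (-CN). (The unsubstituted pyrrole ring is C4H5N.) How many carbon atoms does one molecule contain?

5

Atom tally by fragment:
  pyrrole ring core → C:4 H:5 N:1
  (− 1 ring H displaced by substituents)
  + CN → C:1 N:1
Element totals:
  C: 5
  H: 4
  N: 2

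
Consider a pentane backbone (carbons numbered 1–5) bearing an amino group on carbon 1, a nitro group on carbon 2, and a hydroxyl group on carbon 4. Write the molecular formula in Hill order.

Atom tally by fragment:
  H2NCH2 → C:1 H:4 N:1
  CH(NO2) → C:1 H:1 N:1 O:2
  CH2 → C:1 H:2
  CH(OH) → C:1 H:2 O:1
  CH3 → C:1 H:3
Element totals:
  C: 5
  H: 12
  N: 2
  O: 3

C5H12N2O3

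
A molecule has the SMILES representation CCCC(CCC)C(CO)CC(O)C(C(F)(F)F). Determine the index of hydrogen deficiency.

Atom tally by fragment:
  CH3 → C:1 H:3
  CH2 → C:1 H:2
  CH2 → C:1 H:2
  CH(CH2CH2CH3) → C:4 H:8
  CH(CH2OH) → C:2 H:4 O:1
  CH2 → C:1 H:2
  CH(OH) → C:1 H:2 O:1
  CH2CF3 → C:2 H:2 F:3
Element totals:
  C: 13
  H: 25
  F: 3
  O: 2
Molecular formula: C13H25F3O2.
DoU = (2C + 2 + N − H − X) / 2 = (2·13 + 2 + 0 − 25 − 3) / 2 = 0.

0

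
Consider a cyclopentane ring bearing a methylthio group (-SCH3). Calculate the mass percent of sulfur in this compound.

27.59%

Atom tally by fragment:
  cyclopentane ring core → C:5 H:10
  (− 1 ring H displaced by substituents)
  + SCH3 → C:1 H:3 S:1
Element totals:
  C: 6
  H: 12
  S: 1
Molecular formula: C6H12S.
Molar mass = 116.222 g/mol.
Mass from S: 1 × 32.06 = 32.060 g/mol.
%S = 32.060 / 116.222 × 100 = 27.59%.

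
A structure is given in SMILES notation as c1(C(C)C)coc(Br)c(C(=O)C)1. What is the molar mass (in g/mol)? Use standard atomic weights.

Atom tally by fragment:
  furan ring core → C:4 H:4 O:1
  (− 3 ring H displaced by substituents)
  + CH(CH3)2 → C:3 H:7
  + Br → Br:1
  + COCH3 → C:2 H:3 O:1
Element totals:
  C: 9
  H: 11
  Br: 1
  O: 2
Molecular formula: C9H11BrO2.
  M = 9(12.011) + 11(1.008) + 79.904 + 2(15.999)
    = 108.099 + 11.088 + 79.904 + 31.998 = 231.089

231.09 g/mol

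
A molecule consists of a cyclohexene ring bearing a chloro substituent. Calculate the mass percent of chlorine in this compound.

30.41%

Atom tally by fragment:
  cyclohexene ring core → C:6 H:10
  (− 1 ring H displaced by substituents)
  + Cl → Cl:1
Element totals:
  C: 6
  H: 9
  Cl: 1
Molecular formula: C6H9Cl.
Molar mass = 116.588 g/mol.
Mass from Cl: 1 × 35.45 = 35.450 g/mol.
%Cl = 35.450 / 116.588 × 100 = 30.41%.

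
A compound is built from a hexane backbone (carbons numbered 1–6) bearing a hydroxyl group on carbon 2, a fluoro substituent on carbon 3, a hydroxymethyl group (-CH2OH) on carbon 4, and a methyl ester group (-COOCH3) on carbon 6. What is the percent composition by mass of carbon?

51.91%

Atom tally by fragment:
  CH3 → C:1 H:3
  CH(OH) → C:1 H:2 O:1
  CH(F) → C:1 H:1 F:1
  CH(CH2OH) → C:2 H:4 O:1
  CH2 → C:1 H:2
  CH2COOCH3 → C:3 H:5 O:2
Element totals:
  C: 9
  H: 17
  F: 1
  O: 4
Molecular formula: C9H17FO4.
Molar mass = 208.229 g/mol.
Mass from C: 9 × 12.011 = 108.099 g/mol.
%C = 108.099 / 208.229 × 100 = 51.91%.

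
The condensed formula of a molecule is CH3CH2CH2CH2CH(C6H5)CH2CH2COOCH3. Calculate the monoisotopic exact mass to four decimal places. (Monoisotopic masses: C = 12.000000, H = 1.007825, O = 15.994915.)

Atom tally by fragment:
  CH3 → C:1 H:3
  CH2 → C:1 H:2
  CH2 → C:1 H:2
  CH2 → C:1 H:2
  CH(C6H5) → C:7 H:6
  CH2 → C:1 H:2
  CH2COOCH3 → C:3 H:5 O:2
Element totals:
  C: 15
  H: 22
  O: 2
Molecular formula: C15H22O2.
  M = 15(12.0) + 22(1.007825) + 2(15.994915)
    = 180.000000 + 22.172150 + 31.989830 = 234.161980

234.1620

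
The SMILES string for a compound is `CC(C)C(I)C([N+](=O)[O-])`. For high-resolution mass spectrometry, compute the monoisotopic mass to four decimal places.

Atom tally by fragment:
  CH3 → C:1 H:3
  CH(CH3) → C:2 H:4
  CH(I) → C:1 H:1 I:1
  CH2NO2 → C:1 H:2 N:1 O:2
Element totals:
  C: 5
  H: 10
  I: 1
  N: 1
  O: 2
Molecular formula: C5H10INO2.
  M = 5(12.0) + 10(1.007825) + 126.904472 + 14.003074 + 2(15.994915)
    = 60.000000 + 10.078250 + 126.904472 + 14.003074 + 31.989830 = 242.975626

242.9756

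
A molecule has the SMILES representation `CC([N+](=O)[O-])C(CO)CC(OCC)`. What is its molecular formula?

C8H17NO4

Atom tally by fragment:
  CH3 → C:1 H:3
  CH(NO2) → C:1 H:1 N:1 O:2
  CH(CH2OH) → C:2 H:4 O:1
  CH2 → C:1 H:2
  CH2OC2H5 → C:3 H:7 O:1
Element totals:
  C: 8
  H: 17
  N: 1
  O: 4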